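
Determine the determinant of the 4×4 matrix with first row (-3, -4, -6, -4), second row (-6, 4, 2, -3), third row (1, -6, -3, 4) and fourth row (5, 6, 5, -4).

460

Expand along row 1:
  + (-3) · M_11   where M_11 = det([4 2 -3; -6 -3 4; 6 5 -4]) = 4
  − (-4) · M_12   where M_12 = det([-6 2 -3; 1 -3 4; 5 5 -4]) = 36
  + (-6) · M_13   where M_13 = det([-6 4 -3; 1 -6 4; 5 6 -4]) = -12
  − (-4) · M_14   where M_14 = det([-6 4 2; 1 -6 -3; 5 6 5]) = 64
det = (+1)·(-3)·(4) + (-1)·(-4)·(36) + (+1)·(-6)·(-12) + (-1)·(-4)·(64) = 460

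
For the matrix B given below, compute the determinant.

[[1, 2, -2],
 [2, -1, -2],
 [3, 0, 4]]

Expand along column 2:
  − 2 · |2 -2; 3 4| = −2·(8 − (-6)) = -28
  + (-1) · |1 -2; 3 4| = (-1)·(4 − (-6)) = -10
Sum: (-28) + (-10) = -38

-38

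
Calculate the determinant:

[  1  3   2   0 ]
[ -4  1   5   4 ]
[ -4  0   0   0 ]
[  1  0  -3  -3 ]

12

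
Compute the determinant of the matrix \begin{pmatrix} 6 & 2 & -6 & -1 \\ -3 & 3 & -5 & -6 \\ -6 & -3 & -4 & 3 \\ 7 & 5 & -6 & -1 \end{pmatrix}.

The determinant is -1353.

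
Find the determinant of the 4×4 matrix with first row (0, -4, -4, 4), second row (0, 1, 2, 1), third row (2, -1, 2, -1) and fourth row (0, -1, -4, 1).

-48

Expand along column 1 (it has 3 zeros):
  + (2) · M_31   where M_31 = det([-4 -4 4; 1 2 1; -1 -4 1]) = -24
det = (+1)·(2)·(-24) = -48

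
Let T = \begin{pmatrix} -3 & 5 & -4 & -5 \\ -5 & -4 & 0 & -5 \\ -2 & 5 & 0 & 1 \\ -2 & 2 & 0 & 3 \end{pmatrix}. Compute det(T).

det(T) = 444

Expand along column 3 (it has 3 zeros):
  + (-4) · M_13   where M_13 = det([-5 -4 -5; -2 5 1; -2 2 3]) = -111
det = (+1)·(-4)·(-111) = 444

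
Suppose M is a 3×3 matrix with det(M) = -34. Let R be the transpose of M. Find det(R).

det(Mᵀ) = det(M).
det(R) = (1)·(-34) = -34

-34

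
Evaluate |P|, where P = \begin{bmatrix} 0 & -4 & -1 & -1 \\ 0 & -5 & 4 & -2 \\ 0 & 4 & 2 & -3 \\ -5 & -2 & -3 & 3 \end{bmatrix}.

Expand along column 1 (it has 3 zeros):
  − (-5) · M_41   where M_41 = det([-4 -1 -1; -5 4 -2; 4 2 -3]) = 81
det = (-1)·(-5)·(81) = 405

405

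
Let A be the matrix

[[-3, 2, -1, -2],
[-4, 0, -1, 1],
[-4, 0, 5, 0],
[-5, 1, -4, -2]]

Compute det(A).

-111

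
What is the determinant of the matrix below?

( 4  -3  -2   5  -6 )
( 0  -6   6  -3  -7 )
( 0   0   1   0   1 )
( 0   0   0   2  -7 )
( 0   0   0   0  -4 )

The matrix is upper triangular, so the determinant is the product of the diagonal entries:
det = (4) · (-6) · (1) · (2) · (-4) = 192

192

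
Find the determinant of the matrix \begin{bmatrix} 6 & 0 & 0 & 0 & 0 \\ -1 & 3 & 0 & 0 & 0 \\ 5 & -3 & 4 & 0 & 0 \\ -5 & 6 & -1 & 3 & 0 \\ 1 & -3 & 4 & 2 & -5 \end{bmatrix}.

-1080

The matrix is lower triangular, so the determinant is the product of the diagonal entries:
det = (6) · (3) · (4) · (3) · (-5) = -1080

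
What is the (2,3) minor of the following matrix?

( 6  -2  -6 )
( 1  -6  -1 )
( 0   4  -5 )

24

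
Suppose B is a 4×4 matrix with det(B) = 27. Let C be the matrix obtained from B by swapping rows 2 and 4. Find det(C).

|C| = -27

Swapping two rows multiplies the determinant by −1.
det(C) = (-1)·(27) = -27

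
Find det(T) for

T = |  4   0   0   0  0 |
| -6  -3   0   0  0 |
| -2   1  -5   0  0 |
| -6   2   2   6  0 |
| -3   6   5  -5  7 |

2520

T is lower triangular, so det(T) is the product of the diagonal entries:
det = (4) · (-3) · (-5) · (6) · (7) = 2520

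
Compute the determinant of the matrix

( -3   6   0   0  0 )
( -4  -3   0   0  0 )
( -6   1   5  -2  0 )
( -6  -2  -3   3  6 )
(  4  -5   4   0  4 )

-396

The matrix is block lower-triangular with a 2×2 block and a 3×3 block on the diagonal, so its determinant equals the product of the determinants of the diagonal blocks.
det of the 2×2 block = 33
det of the 3×3 block = -12
det = (33)·(-12) = -396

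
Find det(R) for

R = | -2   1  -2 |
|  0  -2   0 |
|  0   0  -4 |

-16

R is upper triangular, so det(R) is the product of the diagonal entries:
det = (-2) · (-2) · (-4) = -16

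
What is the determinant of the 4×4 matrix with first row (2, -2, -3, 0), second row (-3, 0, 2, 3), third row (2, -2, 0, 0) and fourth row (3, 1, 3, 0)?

The determinant is -72.

Expand along column 4 (it has 3 zeros):
  + (3) · M_24   where M_24 = det([2 -2 -3; 2 -2 0; 3 1 3]) = -24
det = (+1)·(3)·(-24) = -72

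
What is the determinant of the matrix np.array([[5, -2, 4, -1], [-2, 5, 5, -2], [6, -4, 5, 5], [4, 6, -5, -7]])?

Expand along row 1:
  + (5) · M_11   where M_11 = det([5 5 -2; -4 5 5; 6 -5 -7]) = -20
  − (-2) · M_12   where M_12 = det([-2 5 -2; 6 5 5; 4 -5 -7]) = 430
  + (4) · M_13   where M_13 = det([-2 5 -2; 6 -4 5; 4 6 -7]) = 210
  − (-1) · M_14   where M_14 = det([-2 5 5; 6 -4 5; 4 6 -5]) = 530
det = (+1)·(5)·(-20) + (-1)·(-2)·(430) + (+1)·(4)·(210) + (-1)·(-1)·(530) = 2130

The determinant is 2130.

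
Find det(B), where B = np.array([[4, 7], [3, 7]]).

det(B) = 4·7 − 7·3 = 28 − 21 = 7

The determinant is 7.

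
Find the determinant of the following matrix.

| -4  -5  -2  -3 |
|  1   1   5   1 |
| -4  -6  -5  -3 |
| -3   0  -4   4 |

Expand along row 4 (it has 1 zero):
  − (-3) · M_41   where M_41 = det([-5 -2 -3; 1 5 1; -6 -5 -3]) = -19
  − (-4) · M_43   where M_43 = det([-4 -5 -3; 1 1 1; -4 -6 -3]) = -1
  + (4) · M_44   where M_44 = det([-4 -5 -2; 1 1 5; -4 -6 -5]) = -21
det = (-1)·(-3)·(-19) + (-1)·(-4)·(-1) + (+1)·(4)·(-21) = -145

-145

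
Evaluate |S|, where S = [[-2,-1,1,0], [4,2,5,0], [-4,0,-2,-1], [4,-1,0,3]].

The determinant is 42.

Expand along column 4 (it has 2 zeros):
  − (-1) · M_34   where M_34 = det([-2 -1 1; 4 2 5; 4 -1 0]) = -42
  + (3) · M_44   where M_44 = det([-2 -1 1; 4 2 5; -4 0 -2]) = 28
det = (-1)·(-1)·(-42) + (+1)·(3)·(28) = 42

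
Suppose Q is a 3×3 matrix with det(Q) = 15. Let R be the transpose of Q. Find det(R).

det(Qᵀ) = det(Q).
det(R) = (1)·(15) = 15

15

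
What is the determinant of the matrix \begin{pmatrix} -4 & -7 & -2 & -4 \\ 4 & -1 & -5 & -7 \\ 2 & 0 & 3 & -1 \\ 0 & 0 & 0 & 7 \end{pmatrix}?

Expand along row 4 (it has 3 zeros):
  + (7) · M_44   where M_44 = det([-4 -7 -2; 4 -1 -5; 2 0 3]) = 162
det = (+1)·(7)·(162) = 1134

The determinant is 1134.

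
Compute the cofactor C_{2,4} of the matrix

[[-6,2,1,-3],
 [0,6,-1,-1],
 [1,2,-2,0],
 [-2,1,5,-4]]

-69

Delete row 2 and column 4; the remaining 3×3 submatrix is [-6 2 1; 1 2 -2; -2 1 5].
Its determinant is -69.
The cofactor carries sign (−1)^(2+4) = +1, so C_{2,4} = +(-69) = -69.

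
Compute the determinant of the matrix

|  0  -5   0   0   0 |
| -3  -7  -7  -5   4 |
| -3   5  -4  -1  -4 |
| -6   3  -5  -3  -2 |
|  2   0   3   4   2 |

Expand along row 1 (it has 4 zeros):
  − (-5) · M_12   where M_12 = det([-3 -7 -5 4; -3 -4 -1 -4; -6 -5 -3 -2; 2 3 4 2]) = 374
det = (-1)·(-5)·(374) = 1870

1870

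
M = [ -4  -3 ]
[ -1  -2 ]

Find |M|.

The determinant is 5.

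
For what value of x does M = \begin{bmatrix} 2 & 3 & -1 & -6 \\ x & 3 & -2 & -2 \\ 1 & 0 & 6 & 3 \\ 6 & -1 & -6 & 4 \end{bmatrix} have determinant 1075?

Expanding along the row containing x, det(M) is linear in x: det(M) = (-93)·x + (796).
Set (-93)·x + (796) = 1075  ⇒  (-93)·x = 279  ⇒  x = -3.

x = -3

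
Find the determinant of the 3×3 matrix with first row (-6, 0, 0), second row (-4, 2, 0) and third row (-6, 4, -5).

60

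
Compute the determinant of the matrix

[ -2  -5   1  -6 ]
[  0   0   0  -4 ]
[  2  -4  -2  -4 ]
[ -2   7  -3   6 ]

The determinant is 384.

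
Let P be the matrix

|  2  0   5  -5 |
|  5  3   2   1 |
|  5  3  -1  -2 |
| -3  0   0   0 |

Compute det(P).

Expand along row 4 (it has 3 zeros):
  − (-3) · M_41   where M_41 = det([0 5 -5; 3 2 1; 3 -1 -2]) = 90
det = (-1)·(-3)·(90) = 270

The determinant is 270.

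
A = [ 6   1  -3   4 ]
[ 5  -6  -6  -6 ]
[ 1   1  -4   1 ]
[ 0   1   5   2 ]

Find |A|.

The determinant is -46.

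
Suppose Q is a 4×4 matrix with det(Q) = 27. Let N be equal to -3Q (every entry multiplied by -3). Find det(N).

2187

For a 4×4 matrix, det(-3Q) = (-3)^4·det(Q) = 81·det(Q).
det(N) = (81)·(27) = 2187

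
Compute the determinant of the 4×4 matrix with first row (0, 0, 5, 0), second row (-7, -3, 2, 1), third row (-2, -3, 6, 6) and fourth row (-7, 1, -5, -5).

Expand along row 1 (it has 3 zeros):
  + (5) · M_13   where M_13 = det([-7 -3 1; -2 -3 6; -7 1 -5]) = 70
det = (+1)·(5)·(70) = 350

The determinant is 350.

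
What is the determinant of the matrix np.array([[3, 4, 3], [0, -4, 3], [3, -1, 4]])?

Expand along row 2:
  + (-4) · |3 3; 3 4| = (-4)·(12 − 9) = -12
  − 3 · |3 4; 3 -1| = −3·(-3 − 12) = 45
Sum: (-12) + (45) = 33

The determinant is 33.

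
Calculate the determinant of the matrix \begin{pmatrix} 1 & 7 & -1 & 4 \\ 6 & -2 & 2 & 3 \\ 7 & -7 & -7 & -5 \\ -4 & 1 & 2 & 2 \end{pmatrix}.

960

Expand along row 1:
  + (1) · M_11   where M_11 = det([-2 2 3; -7 -7 -5; 1 2 2]) = 5
  − (7) · M_12   where M_12 = det([6 2 3; 7 -7 -5; -4 2 2]) = -54
  + (-1) · M_13   where M_13 = det([6 -2 3; 7 -7 -5; -4 1 2]) = -129
  − (4) · M_14   where M_14 = det([6 -2 2; 7 -7 -7; -4 1 2]) = -112
det = (+1)·(1)·(5) + (-1)·(7)·(-54) + (+1)·(-1)·(-129) + (-1)·(4)·(-112) = 960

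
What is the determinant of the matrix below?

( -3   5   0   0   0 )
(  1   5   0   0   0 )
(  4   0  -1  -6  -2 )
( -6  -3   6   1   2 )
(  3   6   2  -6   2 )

The matrix is block lower-triangular with a 2×2 block and a 3×3 block on the diagonal, so its determinant equals the product of the determinants of the diagonal blocks.
det of the 2×2 block = -20
det of the 3×3 block = 110
det = (-20)·(110) = -2200

The determinant is -2200.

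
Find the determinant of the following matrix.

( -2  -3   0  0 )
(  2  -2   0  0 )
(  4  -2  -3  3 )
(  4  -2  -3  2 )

The matrix is block lower-triangular with a 2×2 block and a 2×2 block on the diagonal, so its determinant equals the product of the determinants of the diagonal blocks.
det of the 2×2 block = 10
det of the 2×2 block = 3
det = (10)·(3) = 30

The determinant is 30.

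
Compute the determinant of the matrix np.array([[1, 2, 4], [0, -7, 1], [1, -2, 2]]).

The determinant is 18.

Expand along row 2:
  + (-7) · |1 4; 1 2| = (-7)·(2 − 4) = 14
  − 1 · |1 2; 1 -2| = −1·(-2 − 2) = 4
Sum: (14) + (4) = 18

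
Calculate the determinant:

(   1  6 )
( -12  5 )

det = 1·5 − 6·(-12) = 5 − (-72) = 77

The determinant is 77.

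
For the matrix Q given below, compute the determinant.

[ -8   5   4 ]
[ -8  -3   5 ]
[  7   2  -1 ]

Expand along row 1:
  + (-8) · |-3 5; 2 -1| = (-8)·(3 − 10) = 56
  − 5 · |-8 5; 7 -1| = −5·(8 − 35) = 135
  + 4 · |-8 -3; 7 2| = 4·(-16 − (-21)) = 20
Sum: (56) + (135) + (20) = 211

211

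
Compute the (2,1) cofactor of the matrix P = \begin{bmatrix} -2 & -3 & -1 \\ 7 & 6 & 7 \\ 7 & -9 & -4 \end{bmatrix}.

-3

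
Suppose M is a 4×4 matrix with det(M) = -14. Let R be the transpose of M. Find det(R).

det(Mᵀ) = det(M).
det(R) = (1)·(-14) = -14

-14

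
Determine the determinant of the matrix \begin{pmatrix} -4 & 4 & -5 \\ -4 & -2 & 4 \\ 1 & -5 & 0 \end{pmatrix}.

-174

Expand along column 3:
  + (-5) · |-4 -2; 1 -5| = (-5)·(20 − (-2)) = -110
  − 4 · |-4 4; 1 -5| = −4·(20 − 4) = -64
Sum: (-110) + (-64) = -174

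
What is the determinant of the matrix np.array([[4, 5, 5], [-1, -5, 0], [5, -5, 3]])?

105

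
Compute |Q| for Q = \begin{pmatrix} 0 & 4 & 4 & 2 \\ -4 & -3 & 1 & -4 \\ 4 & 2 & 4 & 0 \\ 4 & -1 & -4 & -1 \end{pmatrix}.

|Q| = -232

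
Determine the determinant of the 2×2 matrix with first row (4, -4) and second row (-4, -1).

The determinant is -20.

det = 4·(-1) − (-4)·(-4) = -4 − 16 = -20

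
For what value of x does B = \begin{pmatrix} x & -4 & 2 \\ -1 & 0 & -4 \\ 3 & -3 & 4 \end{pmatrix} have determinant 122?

-7

Expanding along the column containing x, det(B) is linear in x: det(B) = (-12)·x + (38).
Set (-12)·x + (38) = 122  ⇒  (-12)·x = 84  ⇒  x = -7.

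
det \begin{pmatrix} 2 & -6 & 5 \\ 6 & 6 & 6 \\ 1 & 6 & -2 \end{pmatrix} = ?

The determinant is -54.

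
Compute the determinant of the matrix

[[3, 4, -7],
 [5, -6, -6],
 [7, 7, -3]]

-467

Expand along row 1:
  + 3 · |-6 -6; 7 -3| = 3·(18 − (-42)) = 180
  − 4 · |5 -6; 7 -3| = −4·(-15 − (-42)) = -108
  + (-7) · |5 -6; 7 7| = (-7)·(35 − (-42)) = -539
Sum: (180) + (-108) + (-539) = -467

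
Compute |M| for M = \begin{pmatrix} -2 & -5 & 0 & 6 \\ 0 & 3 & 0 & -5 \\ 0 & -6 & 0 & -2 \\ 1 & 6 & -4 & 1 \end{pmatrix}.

|M| = 288

Expand along column 3 (it has 3 zeros):
  − (-4) · M_43   where M_43 = det([-2 -5 6; 0 3 -5; 0 -6 -2]) = 72
det = (-1)·(-4)·(72) = 288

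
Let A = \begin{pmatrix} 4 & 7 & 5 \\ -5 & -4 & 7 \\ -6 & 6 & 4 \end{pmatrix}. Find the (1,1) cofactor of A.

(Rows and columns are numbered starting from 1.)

-58

Delete row 1 and column 1; the remaining 2×2 submatrix is [-4 7; 6 4].
Its determinant is (-4)·4 − 7·6 = -58.
The cofactor carries sign (−1)^(1+1) = +1, so C_{1,1} = +(-58) = -58.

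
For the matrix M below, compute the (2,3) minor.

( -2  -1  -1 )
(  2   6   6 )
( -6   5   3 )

Delete row 2 and column 3; the remaining 2×2 submatrix is [-2 -1; -6 5].
Its determinant is (-2)·5 − (-1)·(-6) = -16.

The minor is -16.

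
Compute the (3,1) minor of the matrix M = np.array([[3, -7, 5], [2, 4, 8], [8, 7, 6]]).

The minor is -76.

Delete row 3 and column 1; the remaining 2×2 submatrix is [-7 5; 4 8].
Its determinant is (-7)·8 − 5·4 = -76.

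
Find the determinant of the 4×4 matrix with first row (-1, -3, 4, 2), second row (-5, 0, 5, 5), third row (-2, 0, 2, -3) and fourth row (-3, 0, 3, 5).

Expand along column 2 (it has 3 zeros):
  − (-3) · M_12   where M_12 = det([-5 5 5; -2 2 -3; -3 3 5]) = 0
det = (-1)·(-3)·(0) = 0

0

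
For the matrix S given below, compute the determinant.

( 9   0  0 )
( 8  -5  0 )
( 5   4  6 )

S is lower triangular, so det(S) is the product of the diagonal entries:
det = (9) · (-5) · (6) = -270

-270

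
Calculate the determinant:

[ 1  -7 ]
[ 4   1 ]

The determinant is 29.

det = 1·1 − (-7)·4 = 1 − (-28) = 29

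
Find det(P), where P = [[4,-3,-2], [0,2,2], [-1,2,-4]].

det(P) = -46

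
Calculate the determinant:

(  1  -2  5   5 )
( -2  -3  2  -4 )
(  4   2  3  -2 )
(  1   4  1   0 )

-591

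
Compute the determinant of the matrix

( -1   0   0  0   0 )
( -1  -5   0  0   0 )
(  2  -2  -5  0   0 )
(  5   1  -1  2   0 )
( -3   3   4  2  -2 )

100

The matrix is lower triangular, so the determinant is the product of the diagonal entries:
det = (-1) · (-5) · (-5) · (2) · (-2) = 100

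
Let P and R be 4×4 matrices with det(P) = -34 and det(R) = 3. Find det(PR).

det(PR) = det(P)·det(R) = (-34)·(3) = -102

The determinant is -102.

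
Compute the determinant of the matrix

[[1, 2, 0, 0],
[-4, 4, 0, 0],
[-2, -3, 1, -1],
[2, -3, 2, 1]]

The determinant is 36.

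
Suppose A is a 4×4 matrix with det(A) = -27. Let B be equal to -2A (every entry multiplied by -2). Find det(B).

For a 4×4 matrix, det(-2A) = (-2)^4·det(A) = 16·det(A).
det(B) = (16)·(-27) = -432

|B| = -432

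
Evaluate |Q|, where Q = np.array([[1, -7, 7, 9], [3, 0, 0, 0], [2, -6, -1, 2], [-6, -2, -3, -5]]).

Expand along row 2 (it has 3 zeros):
  − (3) · M_21   where M_21 = det([-7 7 9; -6 -1 2; -2 -3 -5]) = -171
det = (-1)·(3)·(-171) = 513

513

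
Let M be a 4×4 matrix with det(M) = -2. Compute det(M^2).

det(M^2) = (det M)^2 = (-2)^2 = 4

4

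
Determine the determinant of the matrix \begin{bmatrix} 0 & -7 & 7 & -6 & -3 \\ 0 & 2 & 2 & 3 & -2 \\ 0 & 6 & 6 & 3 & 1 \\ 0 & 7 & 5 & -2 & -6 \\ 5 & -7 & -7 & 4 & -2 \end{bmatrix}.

Expand along column 1 (it has 4 zeros):
  + (5) · M_51   where M_51 = det([-7 7 -6 -3; 2 2 3 -2; 6 6 3 1; 7 5 -2 -6]) = -2396
det = (+1)·(5)·(-2396) = -11980

-11980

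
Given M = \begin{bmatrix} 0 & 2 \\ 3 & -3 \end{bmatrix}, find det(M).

-6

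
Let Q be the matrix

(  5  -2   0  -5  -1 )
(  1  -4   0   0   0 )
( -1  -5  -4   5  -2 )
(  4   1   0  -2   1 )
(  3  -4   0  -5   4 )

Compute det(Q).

Expand along column 3 (it has 4 zeros):
  + (-4) · M_33   where M_33 = det([5 -2 -5 -1; 1 -4 0 0; 4 1 -2 1; 3 -4 -5 4]) = -315
det = (+1)·(-4)·(-315) = 1260

The determinant is 1260.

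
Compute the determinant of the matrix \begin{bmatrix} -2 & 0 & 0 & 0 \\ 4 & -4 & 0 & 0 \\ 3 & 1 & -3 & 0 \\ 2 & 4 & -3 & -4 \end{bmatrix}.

The matrix is lower triangular, so the determinant is the product of the diagonal entries:
det = (-2) · (-4) · (-3) · (-4) = 96

96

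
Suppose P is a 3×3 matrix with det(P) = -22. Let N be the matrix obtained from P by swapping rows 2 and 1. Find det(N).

Swapping two rows multiplies the determinant by −1.
det(N) = (-1)·(-22) = 22

The determinant is 22.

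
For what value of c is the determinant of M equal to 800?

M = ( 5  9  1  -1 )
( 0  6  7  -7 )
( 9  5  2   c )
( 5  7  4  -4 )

Expanding along the row containing c, det(M) is linear in c: det(M) = (-160)·c + (-320).
Set (-160)·c + (-320) = 800  ⇒  (-160)·c = 1120  ⇒  c = -7.

c = -7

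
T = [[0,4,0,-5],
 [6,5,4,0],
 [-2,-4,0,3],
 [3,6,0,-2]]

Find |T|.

det(T) = -80

Expand along column 3 (it has 3 zeros):
  − (4) · M_23   where M_23 = det([0 4 -5; -2 -4 3; 3 6 -2]) = 20
det = (-1)·(4)·(20) = -80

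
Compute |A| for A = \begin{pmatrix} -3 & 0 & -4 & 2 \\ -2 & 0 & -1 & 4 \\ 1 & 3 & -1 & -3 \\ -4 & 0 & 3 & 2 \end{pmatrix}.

Expand along column 2 (it has 3 zeros):
  − (3) · M_32   where M_32 = det([-3 -4 2; -2 -1 4; -4 3 2]) = 70
det = (-1)·(3)·(70) = -210

det(A) = -210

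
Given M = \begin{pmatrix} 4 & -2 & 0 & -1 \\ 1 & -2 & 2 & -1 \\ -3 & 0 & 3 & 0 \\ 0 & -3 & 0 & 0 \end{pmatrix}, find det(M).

The determinant is -9.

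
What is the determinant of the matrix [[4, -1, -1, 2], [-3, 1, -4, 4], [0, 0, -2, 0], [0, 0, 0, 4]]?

-8

The matrix is block upper-triangular with a 2×2 block and a 2×2 block on the diagonal, so its determinant equals the product of the determinants of the diagonal blocks.
det of the 2×2 block = 1
det of the 2×2 block = -8
det = (1)·(-8) = -8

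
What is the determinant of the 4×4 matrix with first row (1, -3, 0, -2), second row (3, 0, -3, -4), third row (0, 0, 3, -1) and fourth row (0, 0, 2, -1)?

-9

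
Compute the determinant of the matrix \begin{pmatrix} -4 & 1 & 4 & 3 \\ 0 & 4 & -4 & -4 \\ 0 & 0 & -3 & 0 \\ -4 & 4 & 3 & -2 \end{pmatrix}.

-96

Expand along row 3 (it has 3 zeros):
  + (-3) · M_33   where M_33 = det([-4 1 3; 0 4 -4; -4 4 -2]) = 32
det = (+1)·(-3)·(32) = -96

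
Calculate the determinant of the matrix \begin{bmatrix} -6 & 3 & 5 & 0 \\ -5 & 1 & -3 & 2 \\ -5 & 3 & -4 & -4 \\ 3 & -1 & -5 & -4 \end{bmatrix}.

The determinant is 170.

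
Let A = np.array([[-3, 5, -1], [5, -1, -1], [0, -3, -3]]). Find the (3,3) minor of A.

-22

Delete row 3 and column 3; the remaining 2×2 submatrix is [-3 5; 5 -1].
Its determinant is (-3)·(-1) − 5·5 = -22.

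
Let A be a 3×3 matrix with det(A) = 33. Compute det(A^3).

35937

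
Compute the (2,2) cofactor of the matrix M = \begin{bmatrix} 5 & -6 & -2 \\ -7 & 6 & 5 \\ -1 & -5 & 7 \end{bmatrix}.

33

Delete row 2 and column 2; the remaining 2×2 submatrix is [5 -2; -1 7].
Its determinant is 5·7 − (-2)·(-1) = 33.
The cofactor carries sign (−1)^(2+2) = +1, so C_{2,2} = +(33) = 33.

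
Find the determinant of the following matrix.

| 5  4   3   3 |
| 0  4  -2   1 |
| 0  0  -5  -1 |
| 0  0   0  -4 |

The matrix is upper triangular, so the determinant is the product of the diagonal entries:
det = (5) · (4) · (-5) · (-4) = 400

400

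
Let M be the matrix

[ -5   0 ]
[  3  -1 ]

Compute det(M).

det(M) = (-5)·(-1) − 0·3 = 5 − 0 = 5

The determinant is 5.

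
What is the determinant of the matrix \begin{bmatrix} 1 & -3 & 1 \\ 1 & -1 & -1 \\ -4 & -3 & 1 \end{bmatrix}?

The determinant is -20.

Expand along column 1:
  + 1 · |-1 -1; -3 1| = 1·(-1 − 3) = -4
  − 1 · |-3 1; -3 1| = −1·(-3 − (-3)) = 0
  + (-4) · |-3 1; -1 -1| = (-4)·(3 − (-1)) = -16
Sum: (-4) + (0) + (-16) = -20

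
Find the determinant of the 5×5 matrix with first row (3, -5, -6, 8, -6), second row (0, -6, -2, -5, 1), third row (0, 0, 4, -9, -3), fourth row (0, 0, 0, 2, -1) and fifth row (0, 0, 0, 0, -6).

864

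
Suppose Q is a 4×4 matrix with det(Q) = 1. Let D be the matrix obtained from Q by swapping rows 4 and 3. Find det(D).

|D| = -1

Swapping two rows multiplies the determinant by −1.
det(D) = (-1)·(1) = -1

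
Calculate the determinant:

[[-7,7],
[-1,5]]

det = (-7)·5 − 7·(-1) = -35 − (-7) = -28

The determinant is -28.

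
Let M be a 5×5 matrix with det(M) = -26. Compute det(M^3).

det(M^3) = (det M)^3 = (-26)^3 = -17576

-17576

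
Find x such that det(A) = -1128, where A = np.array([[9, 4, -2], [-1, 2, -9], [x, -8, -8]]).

9

Expanding along the column containing x, det(A) is linear in x: det(A) = (-32)·x + (-840).
Set (-32)·x + (-840) = -1128  ⇒  (-32)·x = -288  ⇒  x = 9.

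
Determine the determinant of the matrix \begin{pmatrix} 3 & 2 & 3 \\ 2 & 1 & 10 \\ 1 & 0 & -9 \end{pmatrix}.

The determinant is 26.

Expand along column 2:
  − 2 · |2 10; 1 -9| = −2·(-18 − 10) = 56
  + 1 · |3 3; 1 -9| = 1·(-27 − 3) = -30
Sum: (56) + (-30) = 26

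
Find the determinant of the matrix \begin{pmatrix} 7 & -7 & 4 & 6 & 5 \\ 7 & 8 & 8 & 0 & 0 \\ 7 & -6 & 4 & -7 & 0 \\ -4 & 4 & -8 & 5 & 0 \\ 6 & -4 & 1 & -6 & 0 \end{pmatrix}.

-2610

Expand along column 5 (it has 4 zeros):
  + (5) · M_15   where M_15 = det([7 8 8 0; 7 -6 4 -7; -4 4 -8 5; 6 -4 1 -6]) = -522
det = (+1)·(5)·(-522) = -2610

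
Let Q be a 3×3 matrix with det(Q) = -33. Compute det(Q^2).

1089

det(Q^2) = (det Q)^2 = (-33)^2 = 1089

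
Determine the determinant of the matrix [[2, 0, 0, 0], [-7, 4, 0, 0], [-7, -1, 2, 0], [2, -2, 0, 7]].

112

The matrix is lower triangular, so the determinant is the product of the diagonal entries:
det = (2) · (4) · (2) · (7) = 112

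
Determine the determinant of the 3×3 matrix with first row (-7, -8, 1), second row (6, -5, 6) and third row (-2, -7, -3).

Expand along row 1:
  + (-7) · |-5 6; -7 -3| = (-7)·(15 − (-42)) = -399
  − (-8) · |6 6; -2 -3| = −(-8)·(-18 − (-12)) = -48
  + 1 · |6 -5; -2 -7| = 1·(-42 − 10) = -52
Sum: (-399) + (-48) + (-52) = -499

The determinant is -499.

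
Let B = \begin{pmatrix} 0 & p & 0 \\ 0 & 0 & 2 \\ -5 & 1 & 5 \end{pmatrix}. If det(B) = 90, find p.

-9

Expanding along the row containing p, det(B) is linear in p: det(B) = (-10)·p + (0).
Set (-10)·p + (0) = 90  ⇒  (-10)·p = 90  ⇒  p = -9.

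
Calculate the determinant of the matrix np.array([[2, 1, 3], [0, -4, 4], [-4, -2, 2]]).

Expand along column 1:
  + 2 · |-4 4; -2 2| = 2·(-8 − (-8)) = 0
  + (-4) · |1 3; -4 4| = (-4)·(4 − (-12)) = -64
Sum: (0) + (-64) = -64

-64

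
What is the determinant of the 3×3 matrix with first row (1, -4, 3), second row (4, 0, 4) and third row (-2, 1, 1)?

Expand along row 2:
  − 4 · |-4 3; 1 1| = −4·(-4 − 3) = 28
  − 4 · |1 -4; -2 1| = −4·(1 − 8) = 28
Sum: (28) + (28) = 56

56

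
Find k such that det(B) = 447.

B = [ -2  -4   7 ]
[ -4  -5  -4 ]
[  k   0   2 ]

9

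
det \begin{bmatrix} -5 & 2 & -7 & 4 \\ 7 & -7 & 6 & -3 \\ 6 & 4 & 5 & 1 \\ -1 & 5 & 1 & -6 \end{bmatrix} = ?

Expand along row 1:
  + (-5) · M_11   where M_11 = det([-7 6 -3; 4 5 1; 5 1 -6]) = 454
  − (2) · M_12   where M_12 = det([7 6 -3; 6 5 1; -1 1 -6]) = -40
  + (-7) · M_13   where M_13 = det([7 -7 -3; 6 4 1; -1 5 -6]) = -550
  − (4) · M_14   where M_14 = det([7 -7 6; 6 4 5; -1 5 1]) = 134
det = (+1)·(-5)·(454) + (-1)·(2)·(-40) + (+1)·(-7)·(-550) + (-1)·(4)·(134) = 1124

1124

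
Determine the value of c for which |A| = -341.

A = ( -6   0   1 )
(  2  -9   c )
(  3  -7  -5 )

2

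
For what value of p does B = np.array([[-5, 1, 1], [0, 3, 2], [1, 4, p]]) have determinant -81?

Expanding along the column containing p, det(B) is linear in p: det(B) = (-15)·p + (39).
Set (-15)·p + (39) = -81  ⇒  (-15)·p = -120  ⇒  p = 8.

8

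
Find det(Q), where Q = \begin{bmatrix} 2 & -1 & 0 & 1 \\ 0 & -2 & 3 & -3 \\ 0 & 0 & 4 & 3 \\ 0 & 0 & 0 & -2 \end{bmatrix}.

|Q| = 32

Q is upper triangular, so det(Q) is the product of the diagonal entries:
det = (2) · (-2) · (4) · (-2) = 32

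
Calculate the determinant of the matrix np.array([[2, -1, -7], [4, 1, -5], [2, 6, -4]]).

The determinant is -108.

Expand along row 1:
  + 2 · |1 -5; 6 -4| = 2·(-4 − (-30)) = 52
  − (-1) · |4 -5; 2 -4| = −(-1)·(-16 − (-10)) = -6
  + (-7) · |4 1; 2 6| = (-7)·(24 − 2) = -154
Sum: (52) + (-6) + (-154) = -108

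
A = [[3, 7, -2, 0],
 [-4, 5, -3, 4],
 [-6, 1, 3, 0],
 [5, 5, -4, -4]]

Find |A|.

The determinant is -1048.

Expand along column 4 (it has 2 zeros):
  + (4) · M_24   where M_24 = det([3 7 -2; -6 1 3; 5 5 -4]) = -50
  + (-4) · M_44   where M_44 = det([3 7 -2; -4 5 -3; -6 1 3]) = 212
det = (+1)·(4)·(-50) + (+1)·(-4)·(212) = -1048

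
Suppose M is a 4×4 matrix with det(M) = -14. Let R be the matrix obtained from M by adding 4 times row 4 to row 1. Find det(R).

-14

Adding a multiple of one row to another leaves the determinant unchanged.
det(R) = (1)·(-14) = -14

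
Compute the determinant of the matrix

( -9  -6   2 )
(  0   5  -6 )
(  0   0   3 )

-135

The matrix is upper triangular, so the determinant is the product of the diagonal entries:
det = (-9) · (5) · (3) = -135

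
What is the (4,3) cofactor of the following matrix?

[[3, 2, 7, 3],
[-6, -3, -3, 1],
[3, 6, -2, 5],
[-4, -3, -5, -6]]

The cofactor is 78.

Delete row 4 and column 3; the remaining 3×3 submatrix is [3 2 3; -6 -3 1; 3 6 5].
Its determinant is -78.
The cofactor carries sign (−1)^(4+3) = −1, so C_{4,3} = −(-78) = 78.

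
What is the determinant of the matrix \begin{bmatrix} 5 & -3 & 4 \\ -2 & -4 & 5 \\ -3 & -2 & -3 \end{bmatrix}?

141

Expand along row 1:
  + 5 · |-4 5; -2 -3| = 5·(12 − (-10)) = 110
  − (-3) · |-2 5; -3 -3| = −(-3)·(6 − (-15)) = 63
  + 4 · |-2 -4; -3 -2| = 4·(4 − 12) = -32
Sum: (110) + (63) + (-32) = 141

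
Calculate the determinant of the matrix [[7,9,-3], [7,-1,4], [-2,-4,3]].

Expand along column 1:
  + 7 · |-1 4; -4 3| = 7·(-3 − (-16)) = 91
  − 7 · |9 -3; -4 3| = −7·(27 − 12) = -105
  + (-2) · |9 -3; -1 4| = (-2)·(36 − 3) = -66
Sum: (91) + (-105) + (-66) = -80

-80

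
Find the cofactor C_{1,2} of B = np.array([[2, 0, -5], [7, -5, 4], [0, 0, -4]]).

Delete row 1 and column 2; the remaining 2×2 submatrix is [7 4; 0 -4].
Its determinant is 7·(-4) − 4·0 = -28.
The cofactor carries sign (−1)^(1+2) = −1, so C_{1,2} = −(-28) = 28.

28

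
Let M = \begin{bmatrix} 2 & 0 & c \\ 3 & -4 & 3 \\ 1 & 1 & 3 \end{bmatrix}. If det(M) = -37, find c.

Expanding along the row containing c, det(M) is linear in c: det(M) = (7)·c + (-30).
Set (7)·c + (-30) = -37  ⇒  (7)·c = -7  ⇒  c = -1.

-1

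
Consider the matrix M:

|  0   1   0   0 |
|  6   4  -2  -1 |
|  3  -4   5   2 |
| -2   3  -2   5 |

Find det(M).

Expand along row 1 (it has 3 zeros):
  − (1) · M_12   where M_12 = det([6 -2 -1; 3 5 2; -2 -2 5]) = 208
det = (-1)·(1)·(208) = -208

The determinant is -208.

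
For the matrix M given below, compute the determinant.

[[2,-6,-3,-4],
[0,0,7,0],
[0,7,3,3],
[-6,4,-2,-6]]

Expand along row 2 (it has 3 zeros):
  − (7) · M_23   where M_23 = det([2 -6 -4; 0 7 3; -6 4 -6]) = -168
det = (-1)·(7)·(-168) = 1176

det(M) = 1176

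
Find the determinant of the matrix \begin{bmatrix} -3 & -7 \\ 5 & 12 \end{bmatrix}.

-1

det = (-3)·12 − (-7)·5 = -36 − (-35) = -1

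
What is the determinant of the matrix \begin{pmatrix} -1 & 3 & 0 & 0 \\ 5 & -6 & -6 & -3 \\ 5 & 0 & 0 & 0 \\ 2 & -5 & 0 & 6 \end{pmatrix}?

The determinant is -540.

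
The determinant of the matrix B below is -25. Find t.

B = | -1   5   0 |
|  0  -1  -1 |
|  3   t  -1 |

Expanding along the row containing t, det(B) is linear in t: det(B) = (-1)·t + (-16).
Set (-1)·t + (-16) = -25  ⇒  (-1)·t = -9  ⇒  t = 9.

9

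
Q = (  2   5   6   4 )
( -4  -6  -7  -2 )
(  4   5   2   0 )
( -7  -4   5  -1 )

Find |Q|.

254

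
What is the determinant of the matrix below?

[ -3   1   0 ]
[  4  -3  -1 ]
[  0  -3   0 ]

9

Expand along column 3:
  − (-1) · |-3 1; 0 -3| = −(-1)·(9 − 0) = 9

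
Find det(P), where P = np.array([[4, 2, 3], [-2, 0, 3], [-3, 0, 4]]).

Expand along column 2:
  − 2 · |-2 3; -3 4| = −2·(-8 − (-9)) = -2

The determinant is -2.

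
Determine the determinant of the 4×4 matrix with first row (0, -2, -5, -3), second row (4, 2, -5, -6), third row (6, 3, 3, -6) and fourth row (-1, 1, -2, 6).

357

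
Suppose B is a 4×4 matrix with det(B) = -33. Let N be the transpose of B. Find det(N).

The determinant is -33.

det(Bᵀ) = det(B).
det(N) = (1)·(-33) = -33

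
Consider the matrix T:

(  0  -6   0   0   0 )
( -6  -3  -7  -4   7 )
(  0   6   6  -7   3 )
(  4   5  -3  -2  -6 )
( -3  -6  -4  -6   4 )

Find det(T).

Expand along row 1 (it has 4 zeros):
  − (-6) · M_12   where M_12 = det([-6 -7 -4 7; 0 6 -7 3; 4 -3 -2 -6; -3 -4 -6 4]) = -45
det = (-1)·(-6)·(-45) = -270

det(T) = -270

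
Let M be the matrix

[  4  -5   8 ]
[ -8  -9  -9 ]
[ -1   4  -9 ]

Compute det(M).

Expand along column 1:
  + 4 · |-9 -9; 4 -9| = 4·(81 − (-36)) = 468
  − (-8) · |-5 8; 4 -9| = −(-8)·(45 − 32) = 104
  + (-1) · |-5 8; -9 -9| = (-1)·(45 − (-72)) = -117
Sum: (468) + (104) + (-117) = 455

455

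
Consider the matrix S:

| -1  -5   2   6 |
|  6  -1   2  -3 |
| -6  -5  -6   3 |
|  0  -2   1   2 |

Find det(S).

The determinant is 46.

Expand along row 4 (it has 1 zero):
  + (-2) · M_42   where M_42 = det([-1 2 6; 6 2 -3; -6 -6 3]) = -132
  − (1) · M_43   where M_43 = det([-1 -5 6; 6 -1 -3; -6 -5 3]) = -198
  + (2) · M_44   where M_44 = det([-1 -5 2; 6 -1 2; -6 -5 -6]) = -208
det = (+1)·(-2)·(-132) + (-1)·(1)·(-198) + (+1)·(2)·(-208) = 46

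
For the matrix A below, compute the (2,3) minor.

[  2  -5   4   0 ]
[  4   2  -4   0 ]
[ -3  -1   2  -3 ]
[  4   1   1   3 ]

Delete row 2 and column 3; the remaining 3×3 submatrix is [2 -5 0; -3 -1 -3; 4 1 3].
Its determinant is 15.

15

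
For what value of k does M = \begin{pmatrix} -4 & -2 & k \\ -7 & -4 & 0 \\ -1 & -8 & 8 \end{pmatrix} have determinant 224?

4

Expanding along the column containing k, det(M) is linear in k: det(M) = (52)·k + (16).
Set (52)·k + (16) = 224  ⇒  (52)·k = 208  ⇒  k = 4.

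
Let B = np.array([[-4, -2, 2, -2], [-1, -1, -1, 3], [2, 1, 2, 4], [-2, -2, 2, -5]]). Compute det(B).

Expand along row 1:
  + (-4) · M_11   where M_11 = det([-1 -1 3; 1 2 4; -2 2 -5]) = 39
  − (-2) · M_12   where M_12 = det([-1 -1 3; 2 2 4; -2 2 -5]) = 40
  + (2) · M_13   where M_13 = det([-1 -1 3; 2 1 4; -2 -2 -5]) = -11
  − (-2) · M_14   where M_14 = det([-1 -1 -1; 2 1 2; -2 -2 2]) = 4
det = (+1)·(-4)·(39) + (-1)·(-2)·(40) + (+1)·(2)·(-11) + (-1)·(-2)·(4) = -90

det(B) = -90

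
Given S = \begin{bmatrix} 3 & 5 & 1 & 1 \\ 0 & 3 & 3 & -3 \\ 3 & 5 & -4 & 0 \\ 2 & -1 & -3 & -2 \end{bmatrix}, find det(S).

The determinant is 321.

Expand along row 2 (it has 1 zero):
  + (3) · M_22   where M_22 = det([3 1 1; 3 -4 0; 2 -3 -2]) = 29
  − (3) · M_23   where M_23 = det([3 5 1; 3 5 0; 2 -1 -2]) = -13
  + (-3) · M_24   where M_24 = det([3 5 1; 3 5 -4; 2 -1 -3]) = -65
det = (+1)·(3)·(29) + (-1)·(3)·(-13) + (+1)·(-3)·(-65) = 321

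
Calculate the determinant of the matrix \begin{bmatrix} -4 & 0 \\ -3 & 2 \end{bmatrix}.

det = (-4)·2 − 0·(-3) = -8 − 0 = -8

The determinant is -8.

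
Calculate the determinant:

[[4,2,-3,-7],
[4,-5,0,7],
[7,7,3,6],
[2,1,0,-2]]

651

Expand along column 3 (it has 2 zeros):
  + (-3) · M_13   where M_13 = det([4 -5 7; 7 7 6; 2 1 -2]) = -259
  + (3) · M_33   where M_33 = det([4 2 -7; 4 -5 7; 2 1 -2]) = -42
det = (+1)·(-3)·(-259) + (+1)·(3)·(-42) = 651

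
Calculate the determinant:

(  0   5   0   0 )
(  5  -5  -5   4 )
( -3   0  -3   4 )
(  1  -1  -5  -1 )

Expand along row 1 (it has 3 zeros):
  − (5) · M_12   where M_12 = det([5 -5 4; -3 -3 4; 1 -5 -1]) = 182
det = (-1)·(5)·(182) = -910

-910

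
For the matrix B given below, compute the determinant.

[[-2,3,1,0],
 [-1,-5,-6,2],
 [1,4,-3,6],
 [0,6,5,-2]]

|B| = 116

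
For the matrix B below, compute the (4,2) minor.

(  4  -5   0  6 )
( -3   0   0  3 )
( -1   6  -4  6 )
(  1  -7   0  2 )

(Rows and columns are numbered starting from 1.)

Delete row 4 and column 2; the remaining 3×3 submatrix is [4 0 6; -3 0 3; -1 -4 6].
Its determinant is 120.

120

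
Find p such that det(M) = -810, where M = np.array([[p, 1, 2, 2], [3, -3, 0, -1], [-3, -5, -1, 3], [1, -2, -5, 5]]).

p = 6

Expanding along the column containing p, det(M) is linear in p: det(M) = (-53)·p + (-492).
Set (-53)·p + (-492) = -810  ⇒  (-53)·p = -318  ⇒  p = 6.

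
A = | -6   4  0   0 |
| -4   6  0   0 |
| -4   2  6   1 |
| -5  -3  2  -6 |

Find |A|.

A is block lower-triangular with a 2×2 block and a 2×2 block on the diagonal, so its determinant equals the product of the determinants of the diagonal blocks.
det of the 2×2 block = -20
det of the 2×2 block = -38
det = (-20)·(-38) = 760

760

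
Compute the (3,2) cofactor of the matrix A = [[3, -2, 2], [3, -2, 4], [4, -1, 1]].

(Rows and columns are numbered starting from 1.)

-6

Delete row 3 and column 2; the remaining 2×2 submatrix is [3 2; 3 4].
Its determinant is 3·4 − 2·3 = 6.
The cofactor carries sign (−1)^(3+2) = −1, so C_{3,2} = −(6) = -6.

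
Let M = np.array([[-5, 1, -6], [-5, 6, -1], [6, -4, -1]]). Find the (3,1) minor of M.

35

Delete row 3 and column 1; the remaining 2×2 submatrix is [1 -6; 6 -1].
Its determinant is 1·(-1) − (-6)·6 = 35.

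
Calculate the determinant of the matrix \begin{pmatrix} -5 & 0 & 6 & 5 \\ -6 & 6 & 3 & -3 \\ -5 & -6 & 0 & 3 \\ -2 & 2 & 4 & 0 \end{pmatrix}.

Expand along row 1 (it has 1 zero):
  + (-5) · M_11   where M_11 = det([6 3 -3; -6 0 3; 2 4 0]) = 18
  + (6) · M_13   where M_13 = det([-6 6 -3; -5 -6 3; -2 2 0]) = 66
  − (5) · M_14   where M_14 = det([-6 6 3; -5 -6 0; -2 2 4]) = 198
det = (+1)·(-5)·(18) + (+1)·(6)·(66) + (-1)·(5)·(198) = -684

-684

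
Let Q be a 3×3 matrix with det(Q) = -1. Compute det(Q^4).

1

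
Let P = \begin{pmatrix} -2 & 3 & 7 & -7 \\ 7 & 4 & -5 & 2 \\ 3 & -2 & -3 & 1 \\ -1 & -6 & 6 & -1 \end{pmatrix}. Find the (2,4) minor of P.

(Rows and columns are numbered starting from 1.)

Delete row 2 and column 4; the remaining 3×3 submatrix is [-2 3 7; 3 -2 -3; -1 -6 6].
Its determinant is -125.

-125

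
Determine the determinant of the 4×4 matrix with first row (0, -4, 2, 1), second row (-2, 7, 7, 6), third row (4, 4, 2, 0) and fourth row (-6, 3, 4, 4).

Expand along row 1 (it has 1 zero):
  − (-4) · M_12   where M_12 = det([-2 7 6; 4 2 0; -6 4 4]) = 40
  + (2) · M_13   where M_13 = det([-2 7 6; 4 4 0; -6 3 4]) = 72
  − (1) · M_14   where M_14 = det([-2 7 7; 4 4 2; -6 3 4]) = 36
det = (-1)·(-4)·(40) + (+1)·(2)·(72) + (-1)·(1)·(36) = 268

The determinant is 268.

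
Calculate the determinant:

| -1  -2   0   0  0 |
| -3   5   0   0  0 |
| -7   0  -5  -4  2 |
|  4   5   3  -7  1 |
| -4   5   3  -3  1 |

The determinant is -484.

The matrix is block lower-triangular with a 2×2 block and a 3×3 block on the diagonal, so its determinant equals the product of the determinants of the diagonal blocks.
det of the 2×2 block = -11
det of the 3×3 block = 44
det = (-11)·(44) = -484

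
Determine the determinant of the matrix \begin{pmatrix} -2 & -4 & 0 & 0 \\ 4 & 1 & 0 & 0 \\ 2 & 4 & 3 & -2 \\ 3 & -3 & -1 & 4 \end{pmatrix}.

The matrix is block lower-triangular with a 2×2 block and a 2×2 block on the diagonal, so its determinant equals the product of the determinants of the diagonal blocks.
det of the 2×2 block = 14
det of the 2×2 block = 10
det = (14)·(10) = 140

The determinant is 140.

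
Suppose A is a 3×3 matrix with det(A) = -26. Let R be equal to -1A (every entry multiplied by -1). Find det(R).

det(R) = 26

For a 3×3 matrix, det(-1A) = (-1)^3·det(A) = -1·det(A).
det(R) = (-1)·(-26) = 26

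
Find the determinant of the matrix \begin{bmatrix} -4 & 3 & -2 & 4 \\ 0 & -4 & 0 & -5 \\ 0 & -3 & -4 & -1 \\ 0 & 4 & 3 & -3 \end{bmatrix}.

Expand along column 1 (it has 3 zeros):
  + (-4) · M_11   where M_11 = det([-4 0 -5; -3 -4 -1; 4 3 -3]) = -95
det = (+1)·(-4)·(-95) = 380

380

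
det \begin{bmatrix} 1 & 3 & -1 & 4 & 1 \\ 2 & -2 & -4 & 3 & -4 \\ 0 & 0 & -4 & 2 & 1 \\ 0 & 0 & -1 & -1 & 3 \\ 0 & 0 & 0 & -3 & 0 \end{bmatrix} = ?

The matrix is block upper-triangular with a 2×2 block and a 3×3 block on the diagonal, so its determinant equals the product of the determinants of the diagonal blocks.
det of the 2×2 block = -8
det of the 3×3 block = -33
det = (-8)·(-33) = 264

264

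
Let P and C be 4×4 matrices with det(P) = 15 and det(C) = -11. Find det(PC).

-165

det(PC) = det(P)·det(C) = (15)·(-11) = -165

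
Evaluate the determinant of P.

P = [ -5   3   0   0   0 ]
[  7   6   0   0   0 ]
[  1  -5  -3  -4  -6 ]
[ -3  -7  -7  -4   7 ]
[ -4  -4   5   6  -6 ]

The determinant is -10914.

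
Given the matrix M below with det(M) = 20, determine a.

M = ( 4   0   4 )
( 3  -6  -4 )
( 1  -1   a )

a = -1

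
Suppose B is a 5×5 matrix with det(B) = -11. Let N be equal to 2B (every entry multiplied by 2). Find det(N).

-352

For a 5×5 matrix, det(2B) = 2^5·det(B) = 32·det(B).
det(N) = (32)·(-11) = -352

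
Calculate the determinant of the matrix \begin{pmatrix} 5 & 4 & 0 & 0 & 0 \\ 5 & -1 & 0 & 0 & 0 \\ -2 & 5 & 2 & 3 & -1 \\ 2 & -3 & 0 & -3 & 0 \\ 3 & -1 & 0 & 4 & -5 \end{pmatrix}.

The matrix is block lower-triangular with a 2×2 block and a 3×3 block on the diagonal, so its determinant equals the product of the determinants of the diagonal blocks.
det of the 2×2 block = -25
det of the 3×3 block = 30
det = (-25)·(30) = -750

-750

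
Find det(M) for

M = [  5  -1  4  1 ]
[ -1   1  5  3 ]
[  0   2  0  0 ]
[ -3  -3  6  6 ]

Expand along row 3 (it has 3 zeros):
  − (2) · M_32   where M_32 = det([5 4 1; -1 5 3; -3 6 6]) = 57
det = (-1)·(2)·(57) = -114

-114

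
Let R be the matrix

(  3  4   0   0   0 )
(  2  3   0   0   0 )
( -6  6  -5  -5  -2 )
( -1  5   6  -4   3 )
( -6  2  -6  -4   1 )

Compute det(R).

The determinant is 176.

R is block lower-triangular with a 2×2 block and a 3×3 block on the diagonal, so its determinant equals the product of the determinants of the diagonal blocks.
det of the 2×2 block = 1
det of the 3×3 block = 176
det = (1)·(176) = 176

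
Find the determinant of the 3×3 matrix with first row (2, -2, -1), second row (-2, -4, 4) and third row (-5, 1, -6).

126

Expand along row 1:
  + 2 · |-4 4; 1 -6| = 2·(24 − 4) = 40
  − (-2) · |-2 4; -5 -6| = −(-2)·(12 − (-20)) = 64
  + (-1) · |-2 -4; -5 1| = (-1)·(-2 − 20) = 22
Sum: (40) + (64) + (22) = 126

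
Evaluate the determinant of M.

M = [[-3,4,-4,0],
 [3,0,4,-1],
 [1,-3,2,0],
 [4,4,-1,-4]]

45

Expand along column 4 (it has 2 zeros):
  + (-1) · M_24   where M_24 = det([-3 4 -4; 1 -3 2; 4 4 -1]) = -13
  + (-4) · M_44   where M_44 = det([-3 4 -4; 3 0 4; 1 -3 2]) = -8
det = (+1)·(-1)·(-13) + (+1)·(-4)·(-8) = 45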